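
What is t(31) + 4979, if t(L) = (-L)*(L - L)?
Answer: 4979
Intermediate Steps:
t(L) = 0 (t(L) = -L*0 = 0)
t(31) + 4979 = 0 + 4979 = 4979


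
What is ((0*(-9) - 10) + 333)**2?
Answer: 104329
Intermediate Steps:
((0*(-9) - 10) + 333)**2 = ((0 - 10) + 333)**2 = (-10 + 333)**2 = 323**2 = 104329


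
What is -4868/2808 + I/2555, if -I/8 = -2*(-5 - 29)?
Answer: -3491323/1793610 ≈ -1.9465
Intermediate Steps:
I = -544 (I = -(-16)*(-5 - 29) = -(-16)*(-34) = -8*68 = -544)
-4868/2808 + I/2555 = -4868/2808 - 544/2555 = -4868*1/2808 - 544*1/2555 = -1217/702 - 544/2555 = -3491323/1793610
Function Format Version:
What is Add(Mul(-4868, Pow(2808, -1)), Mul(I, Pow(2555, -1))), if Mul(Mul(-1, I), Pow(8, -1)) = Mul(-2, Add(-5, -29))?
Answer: Rational(-3491323, 1793610) ≈ -1.9465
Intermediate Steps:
I = -544 (I = Mul(-8, Mul(-2, Add(-5, -29))) = Mul(-8, Mul(-2, -34)) = Mul(-8, 68) = -544)
Add(Mul(-4868, Pow(2808, -1)), Mul(I, Pow(2555, -1))) = Add(Mul(-4868, Pow(2808, -1)), Mul(-544, Pow(2555, -1))) = Add(Mul(-4868, Rational(1, 2808)), Mul(-544, Rational(1, 2555))) = Add(Rational(-1217, 702), Rational(-544, 2555)) = Rational(-3491323, 1793610)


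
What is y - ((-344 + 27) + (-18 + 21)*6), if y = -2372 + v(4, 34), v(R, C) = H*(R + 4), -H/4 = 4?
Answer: -2201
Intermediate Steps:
H = -16 (H = -4*4 = -16)
v(R, C) = -64 - 16*R (v(R, C) = -16*(R + 4) = -16*(4 + R) = -64 - 16*R)
y = -2500 (y = -2372 + (-64 - 16*4) = -2372 + (-64 - 64) = -2372 - 128 = -2500)
y - ((-344 + 27) + (-18 + 21)*6) = -2500 - ((-344 + 27) + (-18 + 21)*6) = -2500 - (-317 + 3*6) = -2500 - (-317 + 18) = -2500 - 1*(-299) = -2500 + 299 = -2201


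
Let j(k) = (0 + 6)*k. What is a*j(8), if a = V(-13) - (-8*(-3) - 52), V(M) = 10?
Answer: 1824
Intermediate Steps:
j(k) = 6*k
a = 38 (a = 10 - (-8*(-3) - 52) = 10 - (24 - 52) = 10 - 1*(-28) = 10 + 28 = 38)
a*j(8) = 38*(6*8) = 38*48 = 1824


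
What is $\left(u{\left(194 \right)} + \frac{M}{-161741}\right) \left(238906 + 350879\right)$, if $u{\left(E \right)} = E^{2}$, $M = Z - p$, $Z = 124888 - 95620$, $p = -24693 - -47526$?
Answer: $\frac{3590185161454185}{161741} \approx 2.2197 \cdot 10^{10}$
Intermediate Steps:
$p = 22833$ ($p = -24693 + 47526 = 22833$)
$Z = 29268$
$M = 6435$ ($M = 29268 - 22833 = 6435$)
$\left(u{\left(194 \right)} + \frac{M}{-161741}\right) \left(238906 + 350879\right) = \left(194^{2} + \frac{6435}{-161741}\right) \left(238906 + 350879\right) = \left(37636 + 6435 \left(- \frac{1}{161741}\right)\right) 589785 = \left(37636 - \frac{6435}{161741}\right) 589785 = \frac{6087277841}{161741} \cdot 589785 = \frac{3590185161454185}{161741}$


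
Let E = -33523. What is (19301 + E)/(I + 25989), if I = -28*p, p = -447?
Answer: -14222/38505 ≈ -0.36935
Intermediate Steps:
I = 12516 (I = -28*(-447) = 12516)
(19301 + E)/(I + 25989) = (19301 - 33523)/(12516 + 25989) = -14222/38505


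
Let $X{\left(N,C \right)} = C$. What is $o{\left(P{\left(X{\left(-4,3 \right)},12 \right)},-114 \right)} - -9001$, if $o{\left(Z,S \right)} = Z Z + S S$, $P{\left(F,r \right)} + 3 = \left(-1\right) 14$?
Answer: $22286$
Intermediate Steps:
$P{\left(F,r \right)} = -17$ ($P{\left(F,r \right)} = -3 - 14 = -17$)
$o{\left(Z,S \right)} = S^{2} + Z^{2}$ ($o{\left(Z,S \right)} = Z^{2} + S^{2} = S^{2} + Z^{2}$)
$o{\left(P{\left(X{\left(-4,3 \right)},12 \right)},-114 \right)} - -9001 = \left(\left(-114\right)^{2} + \left(-17\right)^{2}\right) - -9001 = \left(12996 + 289\right) + 9001 = 13285 + 9001 = 22286$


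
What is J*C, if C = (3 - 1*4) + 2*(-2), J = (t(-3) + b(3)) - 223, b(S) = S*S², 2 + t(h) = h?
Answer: 1005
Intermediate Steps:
t(h) = -2 + h
b(S) = S³
J = -201 (J = ((-2 - 3) + 3³) - 223 = (-5 + 27) - 223 = 22 - 223 = -201)
C = -5 (C = (3 - 4) - 4 = -1 - 4 = -5)
J*C = -201*(-5) = 1005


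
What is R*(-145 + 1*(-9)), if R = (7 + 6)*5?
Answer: -10010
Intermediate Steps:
R = 65 (R = 13*5 = 65)
R*(-145 + 1*(-9)) = 65*(-145 + 1*(-9)) = 65*(-145 - 9) = 65*(-154) = -10010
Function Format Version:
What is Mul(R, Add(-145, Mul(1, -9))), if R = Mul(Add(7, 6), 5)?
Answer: -10010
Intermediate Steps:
R = 65 (R = Mul(13, 5) = 65)
Mul(R, Add(-145, Mul(1, -9))) = Mul(65, Add(-145, Mul(1, -9))) = Mul(65, Add(-145, -9)) = Mul(65, -154) = -10010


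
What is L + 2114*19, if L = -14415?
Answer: 25751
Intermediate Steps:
L + 2114*19 = -14415 + 2114*19 = -14415 + 40166 = 25751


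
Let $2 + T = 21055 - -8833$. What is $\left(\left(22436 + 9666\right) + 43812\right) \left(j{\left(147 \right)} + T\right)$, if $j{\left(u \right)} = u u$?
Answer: $3909191430$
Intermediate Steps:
$j{\left(u \right)} = u^{2}$
$T = 29886$ ($T = -2 + \left(21055 - -8833\right) = -2 + \left(21055 + 8833\right) = -2 + 29888 = 29886$)
$\left(\left(22436 + 9666\right) + 43812\right) \left(j{\left(147 \right)} + T\right) = \left(\left(22436 + 9666\right) + 43812\right) \left(147^{2} + 29886\right) = \left(32102 + 43812\right) \left(21609 + 29886\right) = 75914 \cdot 51495 = 3909191430$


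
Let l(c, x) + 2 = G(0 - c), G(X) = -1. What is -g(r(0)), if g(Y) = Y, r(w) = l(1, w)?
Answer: 3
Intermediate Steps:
l(c, x) = -3 (l(c, x) = -2 - 1 = -3)
r(w) = -3
-g(r(0)) = -1*(-3) = 3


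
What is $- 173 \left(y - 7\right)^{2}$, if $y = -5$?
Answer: $-24912$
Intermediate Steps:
$- 173 \left(y - 7\right)^{2} = - 173 \left(-5 - 7\right)^{2} = - 173 \left(-12\right)^{2} = \left(-173\right) 144 = -24912$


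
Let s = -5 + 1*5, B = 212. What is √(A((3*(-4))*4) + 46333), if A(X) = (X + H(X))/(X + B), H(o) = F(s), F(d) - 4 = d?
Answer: √77885322/41 ≈ 215.25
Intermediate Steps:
s = 0 (s = -5 + 5 = 0)
F(d) = 4 + d
H(o) = 4 (H(o) = 4 + 0 = 4)
A(X) = (4 + X)/(212 + X) (A(X) = (X + 4)/(X + 212) = (4 + X)/(212 + X))
√(A((3*(-4))*4) + 46333) = √((4 + (3*(-4))*4)/(212 + (3*(-4))*4) + 46333) = √((4 - 12*4)/(212 - 12*4) + 46333) = √((4 - 48)/(212 - 48) + 46333) = √(-44/164 + 46333) = √((1/164)*(-44) + 46333) = √(-11/41 + 46333) = √(1899642/41) = √77885322/41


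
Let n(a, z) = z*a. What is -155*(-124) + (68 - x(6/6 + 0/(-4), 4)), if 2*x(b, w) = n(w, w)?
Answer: 19280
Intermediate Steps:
n(a, z) = a*z
x(b, w) = w**2/2 (x(b, w) = (w*w)/2 = w**2/2)
-155*(-124) + (68 - x(6/6 + 0/(-4), 4)) = -155*(-124) + (68 - 4**2/2) = 19220 + (68 - 16/2) = 19220 + (68 - 1*8) = 19220 + (68 - 8) = 19220 + 60 = 19280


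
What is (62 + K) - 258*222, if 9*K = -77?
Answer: -515003/9 ≈ -57223.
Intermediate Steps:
K = -77/9 (K = (1/9)*(-77) = -77/9 ≈ -8.5556)
(62 + K) - 258*222 = (62 - 77/9) - 258*222 = 481/9 - 57276 = -515003/9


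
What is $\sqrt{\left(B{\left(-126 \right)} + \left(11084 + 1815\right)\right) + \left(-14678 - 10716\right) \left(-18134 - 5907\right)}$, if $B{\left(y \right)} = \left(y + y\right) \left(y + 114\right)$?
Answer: $\sqrt{610513077} \approx 24709.0$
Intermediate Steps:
$B{\left(y \right)} = 2 y \left(114 + y\right)$
$\sqrt{\left(B{\left(-126 \right)} + \left(11084 + 1815\right)\right) + \left(-14678 - 10716\right) \left(-18134 - 5907\right)} = \sqrt{\left(2 \left(-126\right) \left(114 - 126\right) + \left(11084 + 1815\right)\right) + \left(-14678 - 10716\right) \left(-18134 - 5907\right)} = \sqrt{\left(2 \left(-126\right) \left(-12\right) + 12899\right) - -610497154} = \sqrt{\left(3024 + 12899\right) + 610497154} = \sqrt{15923 + 610497154} = \sqrt{610513077}$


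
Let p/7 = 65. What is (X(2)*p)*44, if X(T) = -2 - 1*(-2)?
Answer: 0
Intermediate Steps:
p = 455 (p = 7*65 = 455)
X(T) = 0 (X(T) = -2 + 2 = 0)
(X(2)*p)*44 = (0*455)*44 = 0*44 = 0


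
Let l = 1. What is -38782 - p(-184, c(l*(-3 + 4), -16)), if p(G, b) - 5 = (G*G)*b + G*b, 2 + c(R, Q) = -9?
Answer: 331605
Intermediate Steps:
c(R, Q) = -11 (c(R, Q) = -2 - 9 = -11)
p(G, b) = 5 + G*b + b*G**2 (p(G, b) = 5 + ((G*G)*b + G*b) = 5 + (G**2*b + G*b) = 5 + (b*G**2 + G*b) = 5 + (G*b + b*G**2) = 5 + G*b + b*G**2)
-38782 - p(-184, c(l*(-3 + 4), -16)) = -38782 - (5 - 184*(-11) - 11*(-184)**2) = -38782 - (5 + 2024 - 11*33856) = -38782 - (5 + 2024 - 372416) = -38782 - 1*(-370387) = -38782 + 370387 = 331605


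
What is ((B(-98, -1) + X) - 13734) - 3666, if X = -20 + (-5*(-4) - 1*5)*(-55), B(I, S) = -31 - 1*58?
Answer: -18334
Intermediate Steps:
B(I, S) = -89 (B(I, S) = -31 - 58 = -89)
X = -845 (X = -20 + (20 - 5)*(-55) = -20 + 15*(-55) = -20 - 825 = -845)
((B(-98, -1) + X) - 13734) - 3666 = ((-89 - 845) - 13734) - 3666 = (-934 - 13734) - 3666 = -14668 - 3666 = -18334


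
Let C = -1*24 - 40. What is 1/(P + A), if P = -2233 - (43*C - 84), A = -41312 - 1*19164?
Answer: -1/59873 ≈ -1.6702e-5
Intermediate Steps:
C = -64 (C = -24 - 40 = -64)
A = -60476 (A = -41312 - 19164 = -60476)
P = 603 (P = -2233 - (43*(-64) - 84) = -2233 - (-2752 - 84) = -2233 - 1*(-2836) = -2233 + 2836 = 603)
1/(P + A) = 1/(603 - 60476) = 1/(-59873) = -1/59873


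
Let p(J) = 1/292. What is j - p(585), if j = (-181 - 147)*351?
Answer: -33617377/292 ≈ -1.1513e+5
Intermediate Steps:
j = -115128 (j = -328*351 = -115128)
p(J) = 1/292
j - p(585) = -115128 - 1*1/292 = -115128 - 1/292 = -33617377/292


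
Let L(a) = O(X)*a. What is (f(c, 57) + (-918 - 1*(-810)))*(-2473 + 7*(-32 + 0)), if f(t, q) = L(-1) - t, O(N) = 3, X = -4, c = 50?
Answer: 434217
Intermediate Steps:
L(a) = 3*a
f(t, q) = -3 - t (f(t, q) = 3*(-1) - t = -3 - t)
(f(c, 57) + (-918 - 1*(-810)))*(-2473 + 7*(-32 + 0)) = ((-3 - 1*50) + (-918 - 1*(-810)))*(-2473 + 7*(-32 + 0)) = ((-3 - 50) + (-918 + 810))*(-2473 + 7*(-32)) = (-53 - 108)*(-2473 - 224) = -161*(-2697) = 434217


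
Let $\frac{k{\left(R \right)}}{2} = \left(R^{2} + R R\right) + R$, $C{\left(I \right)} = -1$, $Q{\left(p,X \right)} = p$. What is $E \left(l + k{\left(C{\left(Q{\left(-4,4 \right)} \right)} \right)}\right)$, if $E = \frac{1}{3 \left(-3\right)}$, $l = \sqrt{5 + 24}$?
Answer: $- \frac{2}{9} - \frac{\sqrt{29}}{9} \approx -0.82057$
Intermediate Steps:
$k{\left(R \right)} = 2 R + 4 R^{2}$ ($k{\left(R \right)} = 2 \left(\left(R^{2} + R R\right) + R\right) = 2 \left(\left(R^{2} + R^{2}\right) + R\right) = 2 \left(2 R^{2} + R\right) = 2 \left(R + 2 R^{2}\right) = 2 R + 4 R^{2}$)
$l = \sqrt{29} \approx 5.3852$
$E = - \frac{1}{9}$ ($E = \frac{1}{-9} = - \frac{1}{9} \approx -0.11111$)
$E \left(l + k{\left(C{\left(Q{\left(-4,4 \right)} \right)} \right)}\right) = - \frac{\sqrt{29} + 2 \left(-1\right) \left(1 + 2 \left(-1\right)\right)}{9} = - \frac{\sqrt{29} + 2 \left(-1\right) \left(1 - 2\right)}{9} = - \frac{\sqrt{29} + 2 \left(-1\right) \left(-1\right)}{9} = - \frac{\sqrt{29} + 2}{9} = - \frac{2 + \sqrt{29}}{9} = - \frac{2}{9} - \frac{\sqrt{29}}{9}$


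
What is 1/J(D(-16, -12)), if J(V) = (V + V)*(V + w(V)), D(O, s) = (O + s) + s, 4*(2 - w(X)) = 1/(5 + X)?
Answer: 7/21276 ≈ 0.00032901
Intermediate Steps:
w(X) = 2 - 1/(4*(5 + X))
D(O, s) = O + 2*s
J(V) = 2*V*(V + (39 + 8*V)/(4*(5 + V))) (J(V) = (V + V)*(V + (39 + 8*V)/(4*(5 + V))) = (2*V)*(V + (39 + 8*V)/(4*(5 + V))) = 2*V*(V + (39 + 8*V)/(4*(5 + V))))
1/J(D(-16, -12)) = 1/((-16 + 2*(-12))*(39 + 4*(-16 + 2*(-12))² + 28*(-16 + 2*(-12)))/(2*(5 + (-16 + 2*(-12))))) = 1/((-16 - 24)*(39 + 4*(-16 - 24)² + 28*(-16 - 24))/(2*(5 + (-16 - 24)))) = 1/((½)*(-40)*(39 + 4*(-40)² + 28*(-40))/(5 - 40)) = 1/((½)*(-40)*(39 + 4*1600 - 1120)/(-35)) = 1/((½)*(-40)*(-1/35)*(39 + 6400 - 1120)) = 1/((½)*(-40)*(-1/35)*5319) = 1/(21276/7) = 7/21276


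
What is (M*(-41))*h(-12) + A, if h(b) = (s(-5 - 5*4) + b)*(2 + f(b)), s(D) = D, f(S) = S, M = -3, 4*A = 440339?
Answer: 622379/4 ≈ 1.5559e+5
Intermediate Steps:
A = 440339/4 (A = (1/4)*440339 = 440339/4 ≈ 1.1008e+5)
h(b) = (-25 + b)*(2 + b) (h(b) = ((-5 - 5*4) + b)*(2 + b) = ((-5 - 20) + b)*(2 + b) = (-25 + b)*(2 + b))
(M*(-41))*h(-12) + A = (-3*(-41))*(-50 + (-12)**2 - 23*(-12)) + 440339/4 = 123*(-50 + 144 + 276) + 440339/4 = 123*370 + 440339/4 = 45510 + 440339/4 = 622379/4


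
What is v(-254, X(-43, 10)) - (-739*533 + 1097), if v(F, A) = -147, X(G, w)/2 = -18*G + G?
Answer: 392643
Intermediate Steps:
X(G, w) = -34*G (X(G, w) = 2*(-18*G + G) = 2*(-17*G) = -34*G)
v(-254, X(-43, 10)) - (-739*533 + 1097) = -147 - (-739*533 + 1097) = -147 - (-393887 + 1097) = -147 - 1*(-392790) = -147 + 392790 = 392643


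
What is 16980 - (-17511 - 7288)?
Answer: 41779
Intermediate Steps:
16980 - (-17511 - 7288) = 16980 - 1*(-24799) = 16980 + 24799 = 41779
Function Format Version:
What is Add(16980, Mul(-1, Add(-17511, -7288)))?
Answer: 41779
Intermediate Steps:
Add(16980, Mul(-1, Add(-17511, -7288))) = Add(16980, Mul(-1, -24799)) = Add(16980, 24799) = 41779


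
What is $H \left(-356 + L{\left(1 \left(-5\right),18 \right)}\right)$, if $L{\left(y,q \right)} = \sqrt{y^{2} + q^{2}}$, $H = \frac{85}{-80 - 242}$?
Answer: $\frac{15130}{161} - \frac{85 \sqrt{349}}{322} \approx 89.044$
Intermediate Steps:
$H = - \frac{85}{322}$ ($H = \frac{85}{-322} = 85 \left(- \frac{1}{322}\right) = - \frac{85}{322} \approx -0.26398$)
$L{\left(y,q \right)} = \sqrt{q^{2} + y^{2}}$
$H \left(-356 + L{\left(1 \left(-5\right),18 \right)}\right) = - \frac{85 \left(-356 + \sqrt{18^{2} + \left(1 \left(-5\right)\right)^{2}}\right)}{322} = - \frac{85 \left(-356 + \sqrt{324 + \left(-5\right)^{2}}\right)}{322} = - \frac{85 \left(-356 + \sqrt{324 + 25}\right)}{322} = - \frac{85 \left(-356 + \sqrt{349}\right)}{322} = \frac{15130}{161} - \frac{85 \sqrt{349}}{322}$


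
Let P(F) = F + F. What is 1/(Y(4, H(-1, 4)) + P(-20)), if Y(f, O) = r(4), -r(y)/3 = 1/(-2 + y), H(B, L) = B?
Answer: -2/83 ≈ -0.024096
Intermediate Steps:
P(F) = 2*F
r(y) = -3/(-2 + y)
Y(f, O) = -3/2 (Y(f, O) = -3/(-2 + 4) = -3/2)
1/(Y(4, H(-1, 4)) + P(-20)) = 1/(-3/2 + 2*(-20)) = 1/(-3/2 - 40) = 1/(-83/2) = -2/83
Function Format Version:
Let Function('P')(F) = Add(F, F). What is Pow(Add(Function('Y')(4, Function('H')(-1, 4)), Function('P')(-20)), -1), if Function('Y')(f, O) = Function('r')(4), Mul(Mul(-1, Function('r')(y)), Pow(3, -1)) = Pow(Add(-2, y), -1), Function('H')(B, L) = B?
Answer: Rational(-2, 83) ≈ -0.024096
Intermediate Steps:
Function('P')(F) = Mul(2, F)
Function('r')(y) = Mul(-3, Pow(Add(-2, y), -1))
Function('Y')(f, O) = Rational(-3, 2) (Function('Y')(f, O) = Mul(-3, Pow(Add(-2, 4), -1)) = Mul(-3, Pow(2, -1)) = Mul(-3, Rational(1, 2)) = Rational(-3, 2))
Pow(Add(Function('Y')(4, Function('H')(-1, 4)), Function('P')(-20)), -1) = Pow(Add(Rational(-3, 2), Mul(2, -20)), -1) = Pow(Add(Rational(-3, 2), -40), -1) = Pow(Rational(-83, 2), -1) = Rational(-2, 83)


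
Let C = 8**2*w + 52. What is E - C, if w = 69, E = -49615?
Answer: -54083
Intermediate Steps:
C = 4468 (C = 8**2*69 + 52 = 64*69 + 52 = 4416 + 52 = 4468)
E - C = -49615 - 1*4468 = -49615 - 4468 = -54083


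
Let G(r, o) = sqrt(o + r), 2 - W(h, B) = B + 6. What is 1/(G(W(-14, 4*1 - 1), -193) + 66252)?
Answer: 16563/1097331926 - 5*I*sqrt(2)/2194663852 ≈ 1.5094e-5 - 3.2219e-9*I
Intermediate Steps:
W(h, B) = -4 - B (W(h, B) = 2 - (B + 6) = 2 - (6 + B) = 2 + (-6 - B) = -4 - B)
1/(G(W(-14, 4*1 - 1), -193) + 66252) = 1/(sqrt(-193 + (-4 - (4*1 - 1))) + 66252) = 1/(sqrt(-193 + (-4 - (4 - 1))) + 66252) = 1/(sqrt(-193 + (-4 - 1*3)) + 66252) = 1/(sqrt(-193 + (-4 - 3)) + 66252) = 1/(sqrt(-193 - 7) + 66252) = 1/(sqrt(-200) + 66252) = 1/(10*I*sqrt(2) + 66252) = 1/(66252 + 10*I*sqrt(2))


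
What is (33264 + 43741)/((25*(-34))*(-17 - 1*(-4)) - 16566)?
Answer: -77005/5516 ≈ -13.960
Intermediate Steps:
(33264 + 43741)/((25*(-34))*(-17 - 1*(-4)) - 16566) = 77005/(-850*(-17 + 4) - 16566) = 77005/(-850*(-13) - 16566) = 77005/(11050 - 16566) = 77005/(-5516) = 77005*(-1/5516) = -77005/5516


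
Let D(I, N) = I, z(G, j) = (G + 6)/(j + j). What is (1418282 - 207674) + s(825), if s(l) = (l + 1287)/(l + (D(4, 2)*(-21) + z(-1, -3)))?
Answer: 5376322800/4441 ≈ 1.2106e+6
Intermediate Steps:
z(G, j) = (6 + G)/(2*j) (z(G, j) = (6 + G)/((2*j)) = (6 + G)*(1/(2*j)) = (6 + G)/(2*j))
s(l) = (1287 + l)/(-509/6 + l) (s(l) = (l + 1287)/(l + (4*(-21) + (½)*(6 - 1)/(-3))) = (1287 + l)/(l + (-84 + (½)*(-⅓)*5)) = (1287 + l)/(l + (-84 - ⅚)) = (1287 + l)/(l - 509/6) = (1287 + l)/(-509/6 + l))
(1418282 - 207674) + s(825) = (1418282 - 207674) + 6*(1287 + 825)/(-509 + 6*825) = 1210608 + 6*2112/(-509 + 4950) = 1210608 + 6*2112/4441 = 1210608 + 6*(1/4441)*2112 = 1210608 + 12672/4441 = 5376322800/4441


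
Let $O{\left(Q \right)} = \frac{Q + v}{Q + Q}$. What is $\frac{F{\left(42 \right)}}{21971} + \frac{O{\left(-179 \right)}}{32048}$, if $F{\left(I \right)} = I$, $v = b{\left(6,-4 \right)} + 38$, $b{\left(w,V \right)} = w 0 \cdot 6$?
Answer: $\frac{484971639}{252077325664} \approx 0.0019239$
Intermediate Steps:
$b{\left(w,V \right)} = 0$ ($b{\left(w,V \right)} = 0 \cdot 6 = 0$)
$v = 38$ ($v = 0 + 38 = 38$)
$O{\left(Q \right)} = \frac{38 + Q}{2 Q}$ ($O{\left(Q \right)} = \frac{Q + 38}{Q + Q} = \frac{38 + Q}{2 Q}$)
$\frac{F{\left(42 \right)}}{21971} + \frac{O{\left(-179 \right)}}{32048} = \frac{42}{21971} + \frac{\frac{1}{2} \frac{1}{-179} \left(38 - 179\right)}{32048} = 42 \cdot \frac{1}{21971} + \frac{1}{2} \left(- \frac{1}{179}\right) \left(-141\right) \frac{1}{32048} = \frac{42}{21971} + \frac{141}{358} \cdot \frac{1}{32048} = \frac{42}{21971} + \frac{141}{11473184} = \frac{484971639}{252077325664}$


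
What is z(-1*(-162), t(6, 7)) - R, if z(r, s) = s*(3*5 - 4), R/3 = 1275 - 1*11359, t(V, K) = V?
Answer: 30318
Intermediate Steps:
R = -30252 (R = 3*(1275 - 1*11359) = 3*(1275 - 11359) = 3*(-10084) = -30252)
z(r, s) = 11*s (z(r, s) = s*(15 - 4) = s*11 = 11*s)
z(-1*(-162), t(6, 7)) - R = 11*6 - 1*(-30252) = 66 + 30252 = 30318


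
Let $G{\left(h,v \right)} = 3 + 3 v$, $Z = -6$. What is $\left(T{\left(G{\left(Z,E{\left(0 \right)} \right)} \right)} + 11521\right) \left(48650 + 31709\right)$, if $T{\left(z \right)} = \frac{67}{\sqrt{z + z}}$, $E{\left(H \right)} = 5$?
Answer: $\frac{5560280287}{6} \approx 9.2671 \cdot 10^{8}$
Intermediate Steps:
$T{\left(z \right)} = \frac{67 \sqrt{2}}{2 \sqrt{z}}$ ($T{\left(z \right)} = \frac{67}{\sqrt{2 z}} = \frac{67}{\sqrt{2} \sqrt{z}} = 67 \frac{\sqrt{2}}{2 \sqrt{z}} = \frac{67 \sqrt{2}}{2 \sqrt{z}}$)
$\left(T{\left(G{\left(Z,E{\left(0 \right)} \right)} \right)} + 11521\right) \left(48650 + 31709\right) = \left(\frac{67 \sqrt{2}}{2 \sqrt{3 + 3 \cdot 5}} + 11521\right) \left(48650 + 31709\right) = \left(\frac{67 \sqrt{2}}{2 \sqrt{3 + 15}} + 11521\right) 80359 = \left(\frac{67 \sqrt{2}}{2 \cdot 3 \sqrt{2}} + 11521\right) 80359 = \left(\frac{67 \sqrt{2} \frac{\sqrt{2}}{6}}{2} + 11521\right) 80359 = \left(\frac{67}{6} + 11521\right) 80359 = \frac{69193}{6} \cdot 80359 = \frac{5560280287}{6}$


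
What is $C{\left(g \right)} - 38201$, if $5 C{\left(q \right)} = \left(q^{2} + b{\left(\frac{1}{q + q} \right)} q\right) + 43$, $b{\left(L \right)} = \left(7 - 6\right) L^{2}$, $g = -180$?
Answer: $- \frac{114164641}{3600} \approx -31712.0$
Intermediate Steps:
$b{\left(L \right)} = L^{2}$ ($b{\left(L \right)} = 1 L^{2} = L^{2}$)
$C{\left(q \right)} = \frac{43}{5} + \frac{q^{2}}{5} + \frac{1}{20 q}$ ($C{\left(q \right)} = \frac{\left(q^{2} + \left(\frac{1}{q + q}\right)^{2} q\right) + 43}{5} = \frac{\left(q^{2} + \left(\frac{1}{2 q}\right)^{2} q\right) + 43}{5} = \frac{\left(q^{2} + \frac{1}{4 q^{2}} q\right) + 43}{5} = \frac{\left(q^{2} + \frac{1}{4 q}\right) + 43}{5} = \frac{43 + q^{2} + \frac{1}{4 q}}{5} = \frac{43}{5} + \frac{q^{2}}{5} + \frac{1}{20 q}$)
$C{\left(g \right)} - 38201 = \frac{1 + 4 \left(-180\right) \left(43 + \left(-180\right)^{2}\right)}{20 \left(-180\right)} - 38201 = \frac{1}{20} \left(- \frac{1}{180}\right) \left(1 + 4 \left(-180\right) \left(43 + 32400\right)\right) - 38201 = \frac{1}{20} \left(- \frac{1}{180}\right) \left(1 + 4 \left(-180\right) 32443\right) - 38201 = \frac{1}{20} \left(- \frac{1}{180}\right) \left(1 - 23358960\right) - 38201 = \frac{1}{20} \left(- \frac{1}{180}\right) \left(-23358959\right) - 38201 = \frac{23358959}{3600} - 38201 = - \frac{114164641}{3600}$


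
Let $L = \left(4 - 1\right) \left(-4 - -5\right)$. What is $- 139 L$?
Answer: $-417$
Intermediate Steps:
$L = 3$ ($L = 3 \left(-4 + 5\right) = 3 \cdot 1 = 3$)
$- 139 L = \left(-139\right) 3 = -417$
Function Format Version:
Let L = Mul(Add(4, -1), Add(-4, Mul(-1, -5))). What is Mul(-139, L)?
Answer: -417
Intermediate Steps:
L = 3 (L = Mul(3, Add(-4, 5)) = Mul(3, 1) = 3)
Mul(-139, L) = Mul(-139, 3) = -417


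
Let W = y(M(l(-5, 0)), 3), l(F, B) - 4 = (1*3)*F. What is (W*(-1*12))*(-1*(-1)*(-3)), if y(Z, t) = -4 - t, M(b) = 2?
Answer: -252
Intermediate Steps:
l(F, B) = 4 + 3*F (l(F, B) = 4 + (1*3)*F = 4 + 3*F)
W = -7 (W = -4 - 1*3 = -4 - 3 = -7)
(W*(-1*12))*(-1*(-1)*(-3)) = (-(-7)*12)*(-1*(-1)*(-3)) = (-7*(-12))*(1*(-3)) = 84*(-3) = -252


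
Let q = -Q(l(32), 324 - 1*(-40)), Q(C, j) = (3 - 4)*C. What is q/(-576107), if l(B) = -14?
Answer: 2/82301 ≈ 2.4301e-5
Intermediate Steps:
Q(C, j) = -C
q = -14 (q = -(-1)*(-14) = -1*14 = -14)
q/(-576107) = -14/(-576107) = -14*(-1/576107) = 2/82301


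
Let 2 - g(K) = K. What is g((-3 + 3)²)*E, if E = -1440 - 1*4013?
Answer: -10906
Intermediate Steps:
E = -5453 (E = -1440 - 4013 = -5453)
g(K) = 2 - K
g((-3 + 3)²)*E = (2 - (-3 + 3)²)*(-5453) = (2 - 1*0²)*(-5453) = (2 - 1*0)*(-5453) = (2 + 0)*(-5453) = 2*(-5453) = -10906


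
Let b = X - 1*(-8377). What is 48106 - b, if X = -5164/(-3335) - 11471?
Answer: 170746836/3335 ≈ 51198.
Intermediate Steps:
X = -38250621/3335 (X = -5164*(-1/3335) - 11471 = 5164/3335 - 11471 = -38250621/3335 ≈ -11469.)
b = -10313326/3335 (b = -38250621/3335 - 1*(-8377) = -38250621/3335 + 8377 = -10313326/3335 ≈ -3092.5)
48106 - b = 48106 - 1*(-10313326/3335) = 48106 + 10313326/3335 = 170746836/3335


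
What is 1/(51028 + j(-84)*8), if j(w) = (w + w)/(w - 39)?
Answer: 41/2092596 ≈ 1.9593e-5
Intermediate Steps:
j(w) = 2*w/(-39 + w) (j(w) = (2*w)/(-39 + w) = 2*w/(-39 + w))
1/(51028 + j(-84)*8) = 1/(51028 + (2*(-84)/(-39 - 84))*8) = 1/(51028 + (2*(-84)/(-123))*8) = 1/(51028 + (2*(-84)*(-1/123))*8) = 1/(51028 + (56/41)*8) = 1/(51028 + 448/41) = 1/(2092596/41) = 41/2092596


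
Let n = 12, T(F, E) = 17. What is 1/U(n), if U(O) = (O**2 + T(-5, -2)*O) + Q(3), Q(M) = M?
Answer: 1/351 ≈ 0.0028490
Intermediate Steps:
U(O) = 3 + O**2 + 17*O (U(O) = (O**2 + 17*O) + 3 = 3 + O**2 + 17*O)
1/U(n) = 1/(3 + 12**2 + 17*12) = 1/(3 + 144 + 204) = 1/351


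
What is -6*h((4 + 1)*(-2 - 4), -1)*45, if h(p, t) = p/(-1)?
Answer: -8100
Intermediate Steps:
h(p, t) = -p (h(p, t) = p*(-1) = -p)
-6*h((4 + 1)*(-2 - 4), -1)*45 = -(-6)*(4 + 1)*(-2 - 4)*45 = -(-6)*5*(-6)*45 = -(-6)*(-30)*45 = -6*30*45 = -180*45 = -8100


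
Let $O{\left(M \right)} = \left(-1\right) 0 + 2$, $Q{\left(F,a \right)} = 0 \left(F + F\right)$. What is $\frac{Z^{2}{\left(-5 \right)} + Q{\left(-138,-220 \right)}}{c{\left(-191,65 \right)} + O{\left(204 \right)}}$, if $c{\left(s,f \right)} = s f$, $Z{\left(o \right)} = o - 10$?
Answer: $- \frac{225}{12413} \approx -0.018126$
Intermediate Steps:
$Q{\left(F,a \right)} = 0$ ($Q{\left(F,a \right)} = 0 \cdot 2 F = 0$)
$Z{\left(o \right)} = -10 + o$
$O{\left(M \right)} = 2$ ($O{\left(M \right)} = 0 + 2 = 2$)
$c{\left(s,f \right)} = f s$
$\frac{Z^{2}{\left(-5 \right)} + Q{\left(-138,-220 \right)}}{c{\left(-191,65 \right)} + O{\left(204 \right)}} = \frac{\left(-10 - 5\right)^{2} + 0}{65 \left(-191\right) + 2} = \frac{\left(-15\right)^{2} + 0}{-12415 + 2} = \frac{225 + 0}{-12413} = 225 \left(- \frac{1}{12413}\right) = - \frac{225}{12413}$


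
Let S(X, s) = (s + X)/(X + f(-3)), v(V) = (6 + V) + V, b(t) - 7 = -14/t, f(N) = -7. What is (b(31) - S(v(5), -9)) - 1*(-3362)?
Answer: 939608/279 ≈ 3367.8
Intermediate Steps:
b(t) = 7 - 14/t
v(V) = 6 + 2*V
S(X, s) = (X + s)/(-7 + X) (S(X, s) = (s + X)/(X - 7) = (X + s)/(-7 + X))
(b(31) - S(v(5), -9)) - 1*(-3362) = ((7 - 14/31) - ((6 + 2*5) - 9)/(-7 + (6 + 2*5))) - 1*(-3362) = ((7 - 14*1/31) - ((6 + 10) - 9)/(-7 + (6 + 10))) + 3362 = ((7 - 14/31) - (16 - 9)/(-7 + 16)) + 3362 = (203/31 - 7/9) + 3362 = 1610/279 + 3362 = 939608/279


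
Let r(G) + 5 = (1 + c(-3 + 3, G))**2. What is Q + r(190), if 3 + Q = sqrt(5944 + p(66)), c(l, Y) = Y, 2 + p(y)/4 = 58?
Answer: 36473 + 2*sqrt(1542) ≈ 36552.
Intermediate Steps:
p(y) = 224 (p(y) = -8 + 4*58 = -8 + 232 = 224)
r(G) = -5 + (1 + G)**2
Q = -3 + 2*sqrt(1542) (Q = -3 + sqrt(5944 + 224) = -3 + sqrt(6168) = -3 + 2*sqrt(1542) ≈ 75.537)
Q + r(190) = (-3 + 2*sqrt(1542)) + (-5 + (1 + 190)**2) = (-3 + 2*sqrt(1542)) + (-5 + 191**2) = (-3 + 2*sqrt(1542)) + (-5 + 36481) = (-3 + 2*sqrt(1542)) + 36476 = 36473 + 2*sqrt(1542)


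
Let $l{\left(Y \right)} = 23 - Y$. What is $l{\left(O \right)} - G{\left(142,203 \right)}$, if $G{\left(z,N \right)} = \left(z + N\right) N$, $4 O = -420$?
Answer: $-69907$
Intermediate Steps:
$O = -105$ ($O = \frac{1}{4} \left(-420\right) = -105$)
$G{\left(z,N \right)} = N \left(N + z\right)$ ($G{\left(z,N \right)} = \left(N + z\right) N = N \left(N + z\right)$)
$l{\left(O \right)} - G{\left(142,203 \right)} = \left(23 - -105\right) - 203 \left(203 + 142\right) = \left(23 + 105\right) - 203 \cdot 345 = 128 - 70035 = -69907$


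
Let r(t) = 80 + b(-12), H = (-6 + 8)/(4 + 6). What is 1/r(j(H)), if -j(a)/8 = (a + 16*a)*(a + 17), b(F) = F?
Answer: 1/68 ≈ 0.014706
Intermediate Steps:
H = ⅕ (H = 2/10 = 2*(⅒) = ⅕ ≈ 0.20000)
j(a) = -136*a*(17 + a) (j(a) = -8*(a + 16*a)*(a + 17) = -8*17*a*(17 + a) = -136*a*(17 + a))
r(t) = 68 (r(t) = 80 - 12 = 68)
1/r(j(H)) = 1/68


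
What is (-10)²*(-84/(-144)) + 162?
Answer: 661/3 ≈ 220.33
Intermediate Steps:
(-10)²*(-84/(-144)) + 162 = 100*(-84*(-1/144)) + 162 = 100*(7/12) + 162 = 175/3 + 162 = 661/3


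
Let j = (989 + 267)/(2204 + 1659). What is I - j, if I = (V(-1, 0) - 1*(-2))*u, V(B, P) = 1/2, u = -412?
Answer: -3980146/3863 ≈ -1030.3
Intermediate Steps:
V(B, P) = ½ (V(B, P) = 1*(½) = ½)
I = -1030 (I = (½ - 1*(-2))*(-412) = (½ + 2)*(-412) = (5/2)*(-412) = -1030)
j = 1256/3863 ≈ 0.32514
I - j = -1030 - 1*1256/3863 = -1030 - 1256/3863 = -3980146/3863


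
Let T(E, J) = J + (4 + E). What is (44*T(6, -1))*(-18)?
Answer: -7128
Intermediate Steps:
T(E, J) = 4 + E + J
(44*T(6, -1))*(-18) = (44*(4 + 6 - 1))*(-18) = (44*9)*(-18) = 396*(-18) = -7128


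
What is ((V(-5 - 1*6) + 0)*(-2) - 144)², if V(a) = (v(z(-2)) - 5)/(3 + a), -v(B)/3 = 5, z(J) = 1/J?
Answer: 22201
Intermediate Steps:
v(B) = -15 (v(B) = -3*5 = -15)
V(a) = -20/(3 + a) (V(a) = (-15 - 5)/(3 + a) = -20/(3 + a))
((V(-5 - 1*6) + 0)*(-2) - 144)² = ((-20/(3 + (-5 - 1*6)) + 0)*(-2) - 144)² = ((-20/(3 + (-5 - 6)) + 0)*(-2) - 144)² = ((-20/(3 - 11) + 0)*(-2) - 144)² = ((-20/(-8) + 0)*(-2) - 144)² = ((-20*(-⅛) + 0)*(-2) - 144)² = ((5/2 + 0)*(-2) - 144)² = ((5/2)*(-2) - 144)² = (-5 - 144)² = (-149)² = 22201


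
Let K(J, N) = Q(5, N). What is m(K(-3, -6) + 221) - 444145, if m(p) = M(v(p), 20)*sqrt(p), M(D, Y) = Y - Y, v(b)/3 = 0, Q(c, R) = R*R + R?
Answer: -444145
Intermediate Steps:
Q(c, R) = R + R**2 (Q(c, R) = R**2 + R = R + R**2)
K(J, N) = N*(1 + N)
v(b) = 0 (v(b) = 3*0 = 0)
M(D, Y) = 0
m(p) = 0 (m(p) = 0*sqrt(p) = 0)
m(K(-3, -6) + 221) - 444145 = 0 - 444145 = -444145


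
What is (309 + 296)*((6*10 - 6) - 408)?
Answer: -214170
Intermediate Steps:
(309 + 296)*((6*10 - 6) - 408) = 605*((60 - 6) - 408) = 605*(54 - 408) = 605*(-354) = -214170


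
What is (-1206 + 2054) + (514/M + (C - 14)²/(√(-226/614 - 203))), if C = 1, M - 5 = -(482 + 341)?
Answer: 346575/409 - 169*I*√19167238/62434 ≈ 847.37 - 11.851*I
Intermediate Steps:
M = -818 (M = 5 - (482 + 341) = 5 - 1*823 = 5 - 823 = -818)
(-1206 + 2054) + (514/M + (C - 14)²/(√(-226/614 - 203))) = (-1206 + 2054) + (514/(-818) + (1 - 14)²/(√(-226/614 - 203))) = 848 + (514*(-1/818) + (-13)²/(√(-226*1/614 - 203))) = 848 + (-257/409 + 169/(√(-113/307 - 203))) = 848 + (-257/409 + 169/(√(-62434/307))) = 848 + (-257/409 + 169/((I*√19167238/307))) = 848 + (-257/409 + 169*(-I*√19167238/62434)) = 848 + (-257/409 - 169*I*√19167238/62434) = 346575/409 - 169*I*√19167238/62434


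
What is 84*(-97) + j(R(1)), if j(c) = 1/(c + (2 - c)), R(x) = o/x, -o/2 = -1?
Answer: -16295/2 ≈ -8147.5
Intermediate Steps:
o = 2 (o = -2*(-1) = 2)
R(x) = 2/x
j(c) = 1/2
84*(-97) + j(R(1)) = 84*(-97) + 1/2 = -8148 + 1/2 = -16295/2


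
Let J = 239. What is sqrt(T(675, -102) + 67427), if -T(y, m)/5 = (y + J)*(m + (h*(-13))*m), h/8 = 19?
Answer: I*sqrt(920559073) ≈ 30341.0*I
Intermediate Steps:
h = 152 (h = 8*19 = 152)
T(y, m) = 9875*m*(239 + y) (T(y, m) = -5*(y + 239)*(m + (152*(-13))*m) = -5*(239 + y)*(m - 1976*m) = -5*(239 + y)*(-1975*m) = -(-9875)*m*(239 + y) = 9875*m*(239 + y))
sqrt(T(675, -102) + 67427) = sqrt(9875*(-102)*(239 + 675) + 67427) = sqrt(9875*(-102)*914 + 67427) = sqrt(-920626500 + 67427) = sqrt(-920559073) = I*sqrt(920559073)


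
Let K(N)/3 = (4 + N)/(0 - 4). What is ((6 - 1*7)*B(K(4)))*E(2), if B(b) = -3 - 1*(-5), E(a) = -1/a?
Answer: 1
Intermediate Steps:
K(N) = -3 - 3*N/4 (K(N) = 3*((4 + N)/(0 - 4)) = 3*((4 + N)/(-4)) = 3*((4 + N)*(-¼)) = 3*(-1 - N/4) = -3 - 3*N/4)
B(b) = 2 (B(b) = -3 + 5 = 2)
((6 - 1*7)*B(K(4)))*E(2) = ((6 - 1*7)*2)*(-1/2) = ((6 - 7)*2)*(-1*½) = -1*2*(-½) = -2*(-½) = 1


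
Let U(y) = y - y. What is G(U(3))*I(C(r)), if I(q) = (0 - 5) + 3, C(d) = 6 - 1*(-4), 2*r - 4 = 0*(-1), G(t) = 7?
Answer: -14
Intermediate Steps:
U(y) = 0
r = 2 (r = 2 + (0*(-1))/2 = 2 + (1/2)*0 = 2 + 0 = 2)
C(d) = 10 (C(d) = 6 + 4 = 10)
I(q) = -2 (I(q) = -5 + 3 = -2)
G(U(3))*I(C(r)) = 7*(-2) = -14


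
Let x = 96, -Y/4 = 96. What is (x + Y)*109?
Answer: -31392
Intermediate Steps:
Y = -384 (Y = -4*96 = -384)
(x + Y)*109 = (96 - 384)*109 = -288*109 = -31392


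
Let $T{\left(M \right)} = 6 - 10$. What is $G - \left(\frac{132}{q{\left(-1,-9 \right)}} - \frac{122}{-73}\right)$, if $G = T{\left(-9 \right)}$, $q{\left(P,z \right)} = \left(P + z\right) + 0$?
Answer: $\frac{2748}{365} \approx 7.5288$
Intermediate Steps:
$T{\left(M \right)} = -4$ ($T{\left(M \right)} = 6 - 10 = -4$)
$q{\left(P,z \right)} = P + z$
$G = -4$
$G - \left(\frac{132}{q{\left(-1,-9 \right)}} - \frac{122}{-73}\right) = -4 - \left(\frac{132}{-1 - 9} - \frac{122}{-73}\right) = -4 - \left(\frac{132}{-10} - - \frac{122}{73}\right) = -4 - \left(132 \left(- \frac{1}{10}\right) + \frac{122}{73}\right) = -4 - \left(- \frac{66}{5} + \frac{122}{73}\right) = -4 - - \frac{4208}{365} = -4 + \frac{4208}{365} = \frac{2748}{365}$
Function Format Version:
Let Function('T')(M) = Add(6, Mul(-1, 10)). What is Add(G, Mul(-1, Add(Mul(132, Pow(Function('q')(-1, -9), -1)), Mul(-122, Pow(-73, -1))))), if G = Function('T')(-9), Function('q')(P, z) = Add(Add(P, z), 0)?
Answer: Rational(2748, 365) ≈ 7.5288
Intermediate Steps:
Function('T')(M) = -4 (Function('T')(M) = Add(6, -10) = -4)
Function('q')(P, z) = Add(P, z)
G = -4
Add(G, Mul(-1, Add(Mul(132, Pow(Function('q')(-1, -9), -1)), Mul(-122, Pow(-73, -1))))) = Add(-4, Mul(-1, Add(Mul(132, Pow(Add(-1, -9), -1)), Mul(-122, Pow(-73, -1))))) = Add(-4, Mul(-1, Add(Mul(132, Pow(-10, -1)), Mul(-122, Rational(-1, 73))))) = Add(-4, Mul(-1, Add(Mul(132, Rational(-1, 10)), Rational(122, 73)))) = Add(-4, Mul(-1, Add(Rational(-66, 5), Rational(122, 73)))) = Add(-4, Mul(-1, Rational(-4208, 365))) = Add(-4, Rational(4208, 365)) = Rational(2748, 365)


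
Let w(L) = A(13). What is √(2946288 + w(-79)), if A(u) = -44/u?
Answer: 10*√4979221/13 ≈ 1716.5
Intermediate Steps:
w(L) = -44/13
√(2946288 + w(-79)) = √(2946288 - 44/13) = √(38301700/13) = 10*√4979221/13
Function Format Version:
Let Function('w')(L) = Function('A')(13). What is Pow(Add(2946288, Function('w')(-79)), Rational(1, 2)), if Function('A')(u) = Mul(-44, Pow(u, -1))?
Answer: Mul(Rational(10, 13), Pow(4979221, Rational(1, 2))) ≈ 1716.5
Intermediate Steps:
Function('w')(L) = Rational(-44, 13) (Function('w')(L) = Mul(-44, Pow(13, -1)) = Mul(-44, Rational(1, 13)) = Rational(-44, 13))
Pow(Add(2946288, Function('w')(-79)), Rational(1, 2)) = Pow(Add(2946288, Rational(-44, 13)), Rational(1, 2)) = Pow(Rational(38301700, 13), Rational(1, 2)) = Mul(Rational(10, 13), Pow(4979221, Rational(1, 2)))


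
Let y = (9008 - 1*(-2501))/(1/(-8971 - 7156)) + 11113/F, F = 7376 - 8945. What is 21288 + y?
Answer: -291181864108/1569 ≈ -1.8558e+8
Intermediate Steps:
F = -1569
y = -291215264980/1569 (y = (9008 - 1*(-2501))/(1/(-8971 - 7156)) + 11113/(-1569) = (9008 + 2501)/(1/(-16127)) + 11113*(-1/1569) = 11509/(-1/16127) - 11113/1569 = 11509*(-16127) - 11113/1569 = -185605643 - 11113/1569 = -291215264980/1569 ≈ -1.8561e+8)
21288 + y = 21288 - 291215264980/1569 = -291181864108/1569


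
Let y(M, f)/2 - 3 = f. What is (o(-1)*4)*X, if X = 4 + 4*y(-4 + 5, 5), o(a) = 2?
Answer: 544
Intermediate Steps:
y(M, f) = 6 + 2*f
X = 68 (X = 4 + 4*(6 + 2*5) = 4 + 4*(6 + 10) = 4 + 4*16 = 4 + 64 = 68)
(o(-1)*4)*X = (2*4)*68 = 8*68 = 544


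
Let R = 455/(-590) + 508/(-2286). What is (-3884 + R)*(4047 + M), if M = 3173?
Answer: -14894365430/531 ≈ -2.8050e+7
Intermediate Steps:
R = -1055/1062 (R = 455*(-1/590) + 508*(-1/2286) = -91/118 - 2/9 = -1055/1062 ≈ -0.99341)
(-3884 + R)*(4047 + M) = (-3884 - 1055/1062)*(4047 + 3173) = -4125863/1062*7220 = -14894365430/531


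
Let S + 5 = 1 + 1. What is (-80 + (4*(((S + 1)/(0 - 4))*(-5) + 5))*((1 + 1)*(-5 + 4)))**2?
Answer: 10000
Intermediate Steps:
S = -3 (S = -5 + (1 + 1) = -5 + 2 = -3)
(-80 + (4*(((S + 1)/(0 - 4))*(-5) + 5))*((1 + 1)*(-5 + 4)))**2 = (-80 + (4*(((-3 + 1)/(0 - 4))*(-5) + 5))*((1 + 1)*(-5 + 4)))**2 = (-80 + (4*(-2/(-4)*(-5) + 5))*(2*(-1)))**2 = (-80 + (4*(-2*(-1/4)*(-5) + 5))*(-2))**2 = (-80 + (4*((1/2)*(-5) + 5))*(-2))**2 = (-80 + (4*(-5/2 + 5))*(-2))**2 = (-80 + (4*(5/2))*(-2))**2 = (-80 + 10*(-2))**2 = (-80 - 20)**2 = (-100)**2 = 10000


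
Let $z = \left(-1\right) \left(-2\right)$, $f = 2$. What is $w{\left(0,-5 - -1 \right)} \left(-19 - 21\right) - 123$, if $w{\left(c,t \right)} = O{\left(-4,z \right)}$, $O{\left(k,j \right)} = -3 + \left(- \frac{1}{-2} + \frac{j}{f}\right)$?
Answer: $-63$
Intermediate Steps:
$z = 2$
$O{\left(k,j \right)} = - \frac{5}{2} + \frac{j}{2}$ ($O{\left(k,j \right)} = -3 + \left(- \frac{1}{-2} + \frac{j}{2}\right) = -3 + \left(\left(-1\right) \left(- \frac{1}{2}\right) + j \frac{1}{2}\right) = -3 + \left(\frac{1}{2} + \frac{j}{2}\right) = - \frac{5}{2} + \frac{j}{2}$)
$w{\left(c,t \right)} = - \frac{3}{2}$ ($w{\left(c,t \right)} = - \frac{5}{2} + \frac{1}{2} \cdot 2 = - \frac{5}{2} + 1 = - \frac{3}{2}$)
$w{\left(0,-5 - -1 \right)} \left(-19 - 21\right) - 123 = - \frac{3 \left(-19 - 21\right)}{2} - 123 = \left(- \frac{3}{2}\right) \left(-40\right) - 123 = 60 - 123 = -63$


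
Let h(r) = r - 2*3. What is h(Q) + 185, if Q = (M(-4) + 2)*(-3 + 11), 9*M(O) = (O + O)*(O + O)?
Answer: 2267/9 ≈ 251.89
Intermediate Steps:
M(O) = 4*O**2/9 (M(O) = ((O + O)*(O + O))/9 = ((2*O)*(2*O))/9 = (4*O**2)/9 = 4*O**2/9)
Q = 656/9 (Q = ((4/9)*(-4)**2 + 2)*(-3 + 11) = ((4/9)*16 + 2)*8 = (64/9 + 2)*8 = (82/9)*8 = 656/9 ≈ 72.889)
h(r) = -6 + r (h(r) = r - 6 = -6 + r)
h(Q) + 185 = (-6 + 656/9) + 185 = 602/9 + 185 = 2267/9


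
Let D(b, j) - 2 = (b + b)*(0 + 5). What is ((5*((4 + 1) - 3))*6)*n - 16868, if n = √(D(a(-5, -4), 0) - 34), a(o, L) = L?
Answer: -16868 + 360*I*√2 ≈ -16868.0 + 509.12*I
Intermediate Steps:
D(b, j) = 2 + 10*b (D(b, j) = 2 + (b + b)*(0 + 5) = 2 + (2*b)*5 = 2 + 10*b)
n = 6*I*√2 (n = √((2 + 10*(-4)) - 34) = √((2 - 40) - 34) = √(-38 - 34) = √(-72) = 6*I*√2 ≈ 8.4853*I)
((5*((4 + 1) - 3))*6)*n - 16868 = ((5*((4 + 1) - 3))*6)*(6*I*√2) - 16868 = ((5*(5 - 3))*6)*(6*I*√2) - 16868 = ((5*2)*6)*(6*I*√2) - 16868 = (10*6)*(6*I*√2) - 16868 = 60*(6*I*√2) - 16868 = 360*I*√2 - 16868 = -16868 + 360*I*√2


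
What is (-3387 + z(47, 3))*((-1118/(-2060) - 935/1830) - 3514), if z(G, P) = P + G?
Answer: 1105127417758/94245 ≈ 1.1726e+7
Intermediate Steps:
z(G, P) = G + P
(-3387 + z(47, 3))*((-1118/(-2060) - 935/1830) - 3514) = (-3387 + (47 + 3))*((-1118/(-2060) - 935/1830) - 3514) = (-3387 + 50)*((-1118*(-1/2060) - 935*1/1830) - 3514) = -3337*((559/1030 - 187/366) - 3514) = -3337*(2996/94245 - 3514) = -3337*(-331173934/94245) = 1105127417758/94245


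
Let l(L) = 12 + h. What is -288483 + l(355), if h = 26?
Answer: -288445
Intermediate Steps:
l(L) = 38 (l(L) = 12 + 26 = 38)
-288483 + l(355) = -288483 + 38 = -288445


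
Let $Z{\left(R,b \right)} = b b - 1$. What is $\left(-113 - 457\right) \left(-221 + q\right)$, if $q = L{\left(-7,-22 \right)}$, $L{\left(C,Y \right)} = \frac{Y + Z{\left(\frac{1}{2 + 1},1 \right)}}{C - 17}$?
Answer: $\frac{250895}{2} \approx 1.2545 \cdot 10^{5}$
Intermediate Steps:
$Z{\left(R,b \right)} = -1 + b^{2}$ ($Z{\left(R,b \right)} = b^{2} - 1 = -1 + b^{2}$)
$L{\left(C,Y \right)} = \frac{Y}{-17 + C}$ ($L{\left(C,Y \right)} = \frac{Y - \left(1 - 1^{2}\right)}{C - 17} = \frac{Y + \left(-1 + 1\right)}{-17 + C} = \frac{Y + 0}{-17 + C} = \frac{Y}{-17 + C}$)
$q = \frac{11}{12}$ ($q = - \frac{22}{-17 - 7} = - \frac{22}{-24} = \left(-22\right) \left(- \frac{1}{24}\right) = \frac{11}{12} \approx 0.91667$)
$\left(-113 - 457\right) \left(-221 + q\right) = \left(-113 - 457\right) \left(-221 + \frac{11}{12}\right) = \left(-570\right) \left(- \frac{2641}{12}\right) = \frac{250895}{2}$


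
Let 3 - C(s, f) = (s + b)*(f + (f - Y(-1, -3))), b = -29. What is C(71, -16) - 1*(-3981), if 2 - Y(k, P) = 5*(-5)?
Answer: 6462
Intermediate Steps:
Y(k, P) = 27 (Y(k, P) = 2 - 5*(-5) = 2 - 1*(-25) = 2 + 25 = 27)
C(s, f) = 3 - (-29 + s)*(-27 + 2*f) (C(s, f) = 3 - (s - 29)*(f + (f - 1*27)) = 3 - (-29 + s)*(f + (f - 27)) = 3 - (-29 + s)*(f + (-27 + f)) = 3 - (-29 + s)*(-27 + 2*f))
C(71, -16) - 1*(-3981) = (-780 + 27*71 + 58*(-16) - 2*(-16)*71) - 1*(-3981) = (-780 + 1917 - 928 + 2272) + 3981 = 2481 + 3981 = 6462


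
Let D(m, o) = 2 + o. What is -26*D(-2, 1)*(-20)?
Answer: 1560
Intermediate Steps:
-26*D(-2, 1)*(-20) = -26*(2 + 1)*(-20) = -26*3*(-20) = -78*(-20) = 1560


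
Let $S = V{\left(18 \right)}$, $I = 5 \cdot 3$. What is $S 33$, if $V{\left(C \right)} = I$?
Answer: $495$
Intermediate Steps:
$I = 15$
$V{\left(C \right)} = 15$
$S = 15$
$S 33 = 15 \cdot 33 = 495$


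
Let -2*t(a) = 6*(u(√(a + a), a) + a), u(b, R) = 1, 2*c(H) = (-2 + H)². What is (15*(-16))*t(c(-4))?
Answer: 13680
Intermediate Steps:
c(H) = (-2 + H)²/2
t(a) = -3 - 3*a (t(a) = -3*(1 + a) = -(6 + 6*a)/2 = -3 - 3*a)
(15*(-16))*t(c(-4)) = (15*(-16))*(-3 - 3*(-2 - 4)²/2) = -240*(-3 - 3*(-6)²/2) = -240*(-3 - 3*36/2) = -240*(-3 - 3*18) = -240*(-3 - 54) = -240*(-57) = 13680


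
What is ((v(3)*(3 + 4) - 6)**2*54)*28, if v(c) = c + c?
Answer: 1959552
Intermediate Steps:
v(c) = 2*c
((v(3)*(3 + 4) - 6)**2*54)*28 = (((2*3)*(3 + 4) - 6)**2*54)*28 = ((6*7 - 6)**2*54)*28 = ((42 - 6)**2*54)*28 = (36**2*54)*28 = (1296*54)*28 = 69984*28 = 1959552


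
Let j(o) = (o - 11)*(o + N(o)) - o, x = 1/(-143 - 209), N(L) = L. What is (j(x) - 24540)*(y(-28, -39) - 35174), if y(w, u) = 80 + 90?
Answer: 13304128069281/15488 ≈ 8.5900e+8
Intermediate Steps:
y(w, u) = 170
x = -1/352 (x = 1/(-352) = -1/352 ≈ -0.0028409)
j(o) = -o + 2*o*(-11 + o) (j(o) = (o - 11)*(o + o) - o = (-11 + o)*(2*o) - o = 2*o*(-11 + o) - o = -o + 2*o*(-11 + o))
(j(x) - 24540)*(y(-28, -39) - 35174) = (-(-23 + 2*(-1/352))/352 - 24540)*(170 - 35174) = (-(-23 - 1/176)/352 - 24540)*(-35004) = (-1/352*(-4049/176) - 24540)*(-35004) = (4049/61952 - 24540)*(-35004) = -1520298031/61952*(-35004) = 13304128069281/15488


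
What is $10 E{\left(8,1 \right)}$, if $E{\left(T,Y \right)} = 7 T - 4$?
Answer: $520$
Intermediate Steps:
$E{\left(T,Y \right)} = -4 + 7 T$
$10 E{\left(8,1 \right)} = 10 \left(-4 + 7 \cdot 8\right) = 10 \left(-4 + 56\right) = 10 \cdot 52 = 520$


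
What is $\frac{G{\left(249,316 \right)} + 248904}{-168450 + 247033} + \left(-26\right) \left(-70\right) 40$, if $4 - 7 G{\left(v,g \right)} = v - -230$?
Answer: $\frac{40047638653}{550081} \approx 72803.0$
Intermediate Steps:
$G{\left(v,g \right)} = - \frac{226}{7} - \frac{v}{7}$ ($G{\left(v,g \right)} = \frac{4}{7} - \frac{v - -230}{7} = \frac{4}{7} - \frac{v + 230}{7} = \frac{4}{7} - \frac{230 + v}{7} = \frac{4}{7} - \left(\frac{230}{7} + \frac{v}{7}\right) = - \frac{226}{7} - \frac{v}{7}$)
$\frac{G{\left(249,316 \right)} + 248904}{-168450 + 247033} + \left(-26\right) \left(-70\right) 40 = \frac{\left(- \frac{226}{7} - \frac{249}{7}\right) + 248904}{-168450 + 247033} + \left(-26\right) \left(-70\right) 40 = \frac{\left(- \frac{226}{7} - \frac{249}{7}\right) + 248904}{78583} + 1820 \cdot 40 = \left(- \frac{475}{7} + 248904\right) \frac{1}{78583} + 72800 = \frac{1741853}{7} \cdot \frac{1}{78583} + 72800 = \frac{1741853}{550081} + 72800 = \frac{40047638653}{550081}$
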